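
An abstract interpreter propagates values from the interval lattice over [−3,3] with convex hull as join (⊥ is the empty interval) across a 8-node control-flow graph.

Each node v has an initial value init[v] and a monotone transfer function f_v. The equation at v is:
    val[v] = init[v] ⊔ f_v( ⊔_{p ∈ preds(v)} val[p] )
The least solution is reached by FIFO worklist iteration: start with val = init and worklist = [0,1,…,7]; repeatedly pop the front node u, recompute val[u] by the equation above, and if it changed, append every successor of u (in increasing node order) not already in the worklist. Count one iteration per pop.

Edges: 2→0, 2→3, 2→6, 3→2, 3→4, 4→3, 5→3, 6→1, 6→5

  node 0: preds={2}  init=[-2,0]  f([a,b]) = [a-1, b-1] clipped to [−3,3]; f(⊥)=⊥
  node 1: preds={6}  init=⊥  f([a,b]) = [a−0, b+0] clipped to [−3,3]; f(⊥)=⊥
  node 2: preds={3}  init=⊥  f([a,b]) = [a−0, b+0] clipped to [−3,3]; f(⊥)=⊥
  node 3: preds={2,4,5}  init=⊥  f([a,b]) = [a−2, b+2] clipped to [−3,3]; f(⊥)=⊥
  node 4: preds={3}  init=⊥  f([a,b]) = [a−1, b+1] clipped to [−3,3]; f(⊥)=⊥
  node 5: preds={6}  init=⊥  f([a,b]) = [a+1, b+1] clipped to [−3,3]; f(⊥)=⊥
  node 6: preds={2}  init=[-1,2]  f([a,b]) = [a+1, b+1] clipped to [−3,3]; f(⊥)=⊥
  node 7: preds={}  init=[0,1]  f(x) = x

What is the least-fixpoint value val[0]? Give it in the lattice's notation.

Iteration log — 24 steps:
  step 1. node 0  ⊔preds=⊥  new=[-2,0]  stable
  step 2. node 1  ⊔preds=[-1,2]  new=[-1,2]  old=⊥  +wl: 
  step 3. node 2  ⊔preds=⊥  new=⊥  stable
  step 4. node 3  ⊔preds=⊥  new=⊥  stable
  step 5. node 4  ⊔preds=⊥  new=⊥  stable
  step 6. node 5  ⊔preds=[-1,2]  new=[0,3]  old=⊥  +wl: 3
  step 7. node 6  ⊔preds=⊥  new=[-1,2]  stable
  step 8. node 7  ⊔preds=⊥  new=[0,1]  stable
  step 9. node 3  ⊔preds=[0,3]  new=[-2,3]  old=⊥  +wl: 2,4
  step 10. node 2  ⊔preds=[-2,3]  new=[-2,3]  old=⊥  +wl: 0,3,6
  step 11. node 4  ⊔preds=[-2,3]  new=[-3,3]  old=⊥  +wl: 
  step 12. node 0  ⊔preds=[-2,3]  new=[-3,2]  old=[-2,0]  +wl: 
  step 13. node 3  ⊔preds=[-3,3]  new=[-3,3]  old=[-2,3]  +wl: 2,4
  step 14. node 6  ⊔preds=[-2,3]  new=[-1,3]  old=[-1,2]  +wl: 1,5
  step 15. node 2  ⊔preds=[-3,3]  new=[-3,3]  old=[-2,3]  +wl: 0,3,6
  step 16. node 4  ⊔preds=[-3,3]  new=[-3,3]  stable
  step 17. node 1  ⊔preds=[-1,3]  new=[-1,3]  old=[-1,2]  +wl: 
  step 18. node 5  ⊔preds=[-1,3]  new=[0,3]  stable
  step 19. node 0  ⊔preds=[-3,3]  new=[-3,2]  stable
  step 20. node 3  ⊔preds=[-3,3]  new=[-3,3]  stable
  step 21. node 6  ⊔preds=[-3,3]  new=[-2,3]  old=[-1,3]  +wl: 1,5
  step 22. node 1  ⊔preds=[-2,3]  new=[-2,3]  old=[-1,3]  +wl: 
  step 23. node 5  ⊔preds=[-2,3]  new=[-1,3]  old=[0,3]  +wl: 3
  step 24. node 3  ⊔preds=[-3,3]  new=[-3,3]  stable

Least fixpoint reached:
  node 0: [-3,2]
  node 1: [-2,3]
  node 2: [-3,3]
  node 3: [-3,3]
  node 4: [-3,3]
  node 5: [-1,3]
  node 6: [-2,3]
  node 7: [0,1]

[-3,2]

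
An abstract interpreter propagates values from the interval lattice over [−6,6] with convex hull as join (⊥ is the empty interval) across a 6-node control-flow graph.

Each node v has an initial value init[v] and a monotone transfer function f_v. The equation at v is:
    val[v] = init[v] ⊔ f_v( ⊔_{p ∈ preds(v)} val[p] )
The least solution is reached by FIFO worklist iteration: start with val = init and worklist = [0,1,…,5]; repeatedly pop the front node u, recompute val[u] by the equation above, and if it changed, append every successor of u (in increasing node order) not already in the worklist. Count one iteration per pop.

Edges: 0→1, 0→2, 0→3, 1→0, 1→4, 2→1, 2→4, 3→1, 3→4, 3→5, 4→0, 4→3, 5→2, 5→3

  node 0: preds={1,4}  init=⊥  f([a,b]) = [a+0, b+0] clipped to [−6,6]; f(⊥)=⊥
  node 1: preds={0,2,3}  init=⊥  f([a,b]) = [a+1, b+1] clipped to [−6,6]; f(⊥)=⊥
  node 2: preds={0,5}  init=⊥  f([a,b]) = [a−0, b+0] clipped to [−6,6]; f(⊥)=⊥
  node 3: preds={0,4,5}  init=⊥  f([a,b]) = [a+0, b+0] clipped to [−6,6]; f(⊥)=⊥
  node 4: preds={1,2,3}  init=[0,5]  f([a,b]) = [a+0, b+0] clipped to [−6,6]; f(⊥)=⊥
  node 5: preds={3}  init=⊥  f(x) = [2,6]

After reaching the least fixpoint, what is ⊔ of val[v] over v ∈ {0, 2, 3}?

Iteration log — 13 steps:
  step 1. node 0  ⊔preds=[0,5]  new=[0,5]  old=⊥  +wl: 
  step 2. node 1  ⊔preds=[0,5]  new=[1,6]  old=⊥  +wl: 0
  step 3. node 2  ⊔preds=[0,5]  new=[0,5]  old=⊥  +wl: 1
  step 4. node 3  ⊔preds=[0,5]  new=[0,5]  old=⊥  +wl: 
  step 5. node 4  ⊔preds=[0,6]  new=[0,6]  old=[0,5]  +wl: 3
  step 6. node 5  ⊔preds=[0,5]  new=[2,6]  old=⊥  +wl: 2
  step 7. node 0  ⊔preds=[0,6]  new=[0,6]  old=[0,5]  +wl: 
  step 8. node 1  ⊔preds=[0,6]  new=[1,6]  stable
  step 9. node 3  ⊔preds=[0,6]  new=[0,6]  old=[0,5]  +wl: 1,4,5
  step 10. node 2  ⊔preds=[0,6]  new=[0,6]  old=[0,5]  +wl: 
  step 11. node 1  ⊔preds=[0,6]  new=[1,6]  stable
  step 12. node 4  ⊔preds=[0,6]  new=[0,6]  stable
  step 13. node 5  ⊔preds=[0,6]  new=[2,6]  stable

Least fixpoint reached:
  node 0: [0,6]
  node 1: [1,6]
  node 2: [0,6]
  node 3: [0,6]
  node 4: [0,6]
  node 5: [2,6]

[0,6]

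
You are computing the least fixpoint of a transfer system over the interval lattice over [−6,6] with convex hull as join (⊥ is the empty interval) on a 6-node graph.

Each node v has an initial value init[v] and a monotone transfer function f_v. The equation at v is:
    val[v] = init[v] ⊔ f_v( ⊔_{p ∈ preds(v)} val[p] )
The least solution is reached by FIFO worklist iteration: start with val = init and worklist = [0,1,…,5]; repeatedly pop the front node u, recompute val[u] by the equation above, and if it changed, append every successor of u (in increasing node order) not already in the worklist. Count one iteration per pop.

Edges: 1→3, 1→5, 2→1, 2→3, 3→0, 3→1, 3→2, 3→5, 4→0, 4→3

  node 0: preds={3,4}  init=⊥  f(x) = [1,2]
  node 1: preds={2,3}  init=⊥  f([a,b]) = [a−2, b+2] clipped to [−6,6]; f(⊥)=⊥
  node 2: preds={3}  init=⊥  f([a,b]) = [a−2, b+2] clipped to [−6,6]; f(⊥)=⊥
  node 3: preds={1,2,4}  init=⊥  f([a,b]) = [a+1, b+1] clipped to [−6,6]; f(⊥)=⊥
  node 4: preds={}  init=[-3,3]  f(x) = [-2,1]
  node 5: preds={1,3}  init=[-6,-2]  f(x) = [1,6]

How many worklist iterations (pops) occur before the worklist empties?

21

Iteration log — 21 steps:
  step 1. node 0  ⊔preds=[-3,3]  new=[1,2]  old=⊥  +wl: 
  step 2. node 1  ⊔preds=⊥  new=⊥  stable
  step 3. node 2  ⊔preds=⊥  new=⊥  stable
  step 4. node 3  ⊔preds=[-3,3]  new=[-2,4]  old=⊥  +wl: 0,1,2
  step 5. node 4  ⊔preds=⊥  new=[-3,3]  stable
  step 6. node 5  ⊔preds=[-2,4]  new=[-6,6]  old=[-6,-2]  +wl: 
  step 7. node 0  ⊔preds=[-3,4]  new=[1,2]  stable
  step 8. node 1  ⊔preds=[-2,4]  new=[-4,6]  old=⊥  +wl: 3,5
  step 9. node 2  ⊔preds=[-2,4]  new=[-4,6]  old=⊥  +wl: 1
  step 10. node 3  ⊔preds=[-4,6]  new=[-3,6]  old=[-2,4]  +wl: 0,2
  step 11. node 5  ⊔preds=[-4,6]  new=[-6,6]  stable
  step 12. node 1  ⊔preds=[-4,6]  new=[-6,6]  old=[-4,6]  +wl: 3,5
  step 13. node 0  ⊔preds=[-3,6]  new=[1,2]  stable
  step 14. node 2  ⊔preds=[-3,6]  new=[-5,6]  old=[-4,6]  +wl: 1
  step 15. node 3  ⊔preds=[-6,6]  new=[-5,6]  old=[-3,6]  +wl: 0,2
  step 16. node 5  ⊔preds=[-6,6]  new=[-6,6]  stable
  step 17. node 1  ⊔preds=[-5,6]  new=[-6,6]  stable
  step 18. node 0  ⊔preds=[-5,6]  new=[1,2]  stable
  step 19. node 2  ⊔preds=[-5,6]  new=[-6,6]  old=[-5,6]  +wl: 1,3
  step 20. node 1  ⊔preds=[-6,6]  new=[-6,6]  stable
  step 21. node 3  ⊔preds=[-6,6]  new=[-5,6]  stable

Least fixpoint reached:
  node 0: [1,2]
  node 1: [-6,6]
  node 2: [-6,6]
  node 3: [-5,6]
  node 4: [-3,3]
  node 5: [-6,6]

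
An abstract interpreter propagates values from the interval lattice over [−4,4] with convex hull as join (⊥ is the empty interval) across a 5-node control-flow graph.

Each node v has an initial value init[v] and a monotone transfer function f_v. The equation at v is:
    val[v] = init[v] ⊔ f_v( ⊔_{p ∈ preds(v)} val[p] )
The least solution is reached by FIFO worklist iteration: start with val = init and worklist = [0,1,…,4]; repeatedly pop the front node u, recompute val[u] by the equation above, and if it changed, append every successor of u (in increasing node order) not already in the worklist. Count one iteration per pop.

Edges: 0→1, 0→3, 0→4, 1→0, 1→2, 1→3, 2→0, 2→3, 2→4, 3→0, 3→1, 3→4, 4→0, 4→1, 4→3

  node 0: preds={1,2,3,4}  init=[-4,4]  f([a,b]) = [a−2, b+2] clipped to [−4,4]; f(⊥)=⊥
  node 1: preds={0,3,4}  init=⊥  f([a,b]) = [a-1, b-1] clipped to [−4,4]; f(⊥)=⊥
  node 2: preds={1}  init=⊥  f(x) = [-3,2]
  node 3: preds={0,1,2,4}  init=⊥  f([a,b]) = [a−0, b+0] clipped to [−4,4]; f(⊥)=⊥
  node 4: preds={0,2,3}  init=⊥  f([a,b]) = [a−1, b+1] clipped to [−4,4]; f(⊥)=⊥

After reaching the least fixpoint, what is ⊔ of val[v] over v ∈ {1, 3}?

[-4,4]

Trace (8 dequeues):
  [1] u=0 | in ⊥ | out [-4,4] | ==
  [2] u=1 | in [-4,4] | out [-4,3] | prev ⊥ | push {0}
  [3] u=2 | in [-4,3] | out [-3,2] | prev ⊥ | push {}
  [4] u=3 | in [-4,4] | out [-4,4] | prev ⊥ | push {1}
  [5] u=4 | in [-4,4] | out [-4,4] | prev ⊥ | push {3}
  [6] u=0 | in [-4,4] | out [-4,4] | ==
  [7] u=1 | in [-4,4] | out [-4,3] | ==
  [8] u=3 | in [-4,4] | out [-4,4] | ==

Converged values:
  [0] [-4,4]
  [1] [-4,3]
  [2] [-3,2]
  [3] [-4,4]
  [4] [-4,4]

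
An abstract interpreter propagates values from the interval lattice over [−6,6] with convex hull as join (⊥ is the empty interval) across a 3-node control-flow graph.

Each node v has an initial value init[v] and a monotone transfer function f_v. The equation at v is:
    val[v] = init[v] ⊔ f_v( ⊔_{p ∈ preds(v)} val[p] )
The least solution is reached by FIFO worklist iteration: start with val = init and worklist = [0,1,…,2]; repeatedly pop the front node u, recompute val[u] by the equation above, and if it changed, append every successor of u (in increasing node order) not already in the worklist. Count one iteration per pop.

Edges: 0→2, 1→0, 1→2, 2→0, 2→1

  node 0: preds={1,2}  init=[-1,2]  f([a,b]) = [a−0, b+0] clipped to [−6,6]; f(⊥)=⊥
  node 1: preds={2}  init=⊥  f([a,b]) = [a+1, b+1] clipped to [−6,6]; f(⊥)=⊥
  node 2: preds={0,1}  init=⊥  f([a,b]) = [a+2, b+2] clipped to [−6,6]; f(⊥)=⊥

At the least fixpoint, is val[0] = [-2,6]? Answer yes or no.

no

Worklist (10 pops):
  #1 pop 0: in=⊥ → [-1,2] (no change)
  #2 pop 1: in=⊥ → ⊥ (no change)
  #3 pop 2: in=[-1,2] → [1,4] (was ⊥); enqueue [0,1]
  #4 pop 0: in=[1,4] → [-1,4] (was [-1,2]); enqueue [2]
  #5 pop 1: in=[1,4] → [2,5] (was ⊥); enqueue [0]
  #6 pop 2: in=[-1,5] → [1,6] (was [1,4]); enqueue [1]
  #7 pop 0: in=[1,6] → [-1,6] (was [-1,4]); enqueue [2]
  #8 pop 1: in=[1,6] → [2,6] (was [2,5]); enqueue [0]
  #9 pop 2: in=[-1,6] → [1,6] (no change)
  #10 pop 0: in=[1,6] → [-1,6] (no change)

Fixpoint:
  val[0] = [-1,6]
  val[1] = [2,6]
  val[2] = [1,6]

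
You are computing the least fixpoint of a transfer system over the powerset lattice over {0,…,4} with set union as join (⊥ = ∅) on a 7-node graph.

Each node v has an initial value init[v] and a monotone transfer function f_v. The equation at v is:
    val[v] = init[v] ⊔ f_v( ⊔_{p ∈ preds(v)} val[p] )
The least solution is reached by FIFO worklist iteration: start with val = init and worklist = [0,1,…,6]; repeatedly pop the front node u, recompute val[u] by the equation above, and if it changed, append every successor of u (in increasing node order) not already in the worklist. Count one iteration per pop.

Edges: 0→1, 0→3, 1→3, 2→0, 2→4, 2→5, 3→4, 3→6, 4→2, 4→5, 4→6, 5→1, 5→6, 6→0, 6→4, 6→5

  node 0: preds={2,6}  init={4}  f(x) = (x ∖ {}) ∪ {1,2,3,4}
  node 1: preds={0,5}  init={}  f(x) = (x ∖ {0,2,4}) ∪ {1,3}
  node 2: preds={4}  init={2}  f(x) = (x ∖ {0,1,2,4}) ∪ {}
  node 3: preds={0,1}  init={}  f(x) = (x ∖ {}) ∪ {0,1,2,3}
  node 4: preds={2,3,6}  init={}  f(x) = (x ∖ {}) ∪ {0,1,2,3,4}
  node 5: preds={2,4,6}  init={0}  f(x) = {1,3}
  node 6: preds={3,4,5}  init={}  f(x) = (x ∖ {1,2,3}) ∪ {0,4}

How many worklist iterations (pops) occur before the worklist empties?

14

Worklist (14 pops):
  #1 pop 0: in={2} → {1,2,3,4} (was {4}); enqueue []
  #2 pop 1: in={0,1,2,3,4} → {1,3} (was {}); enqueue []
  #3 pop 2: in={} → {2} (no change)
  #4 pop 3: in={1,2,3,4} → {0,1,2,3,4} (was {}); enqueue []
  #5 pop 4: in={0,1,2,3,4} → {0,1,2,3,4} (was {}); enqueue [2]
  #6 pop 5: in={0,1,2,3,4} → {0,1,3} (was {0}); enqueue [1]
  #7 pop 6: in={0,1,2,3,4} → {0,4} (was {}); enqueue [0,4,5]
  #8 pop 2: in={0,1,2,3,4} → {2,3} (was {2}); enqueue []
  #9 pop 1: in={0,1,2,3,4} → {1,3} (no change)
  #10 pop 0: in={0,2,3,4} → {0,1,2,3,4} (was {1,2,3,4}); enqueue [1,3]
  #11 pop 4: in={0,1,2,3,4} → {0,1,2,3,4} (no change)
  #12 pop 5: in={0,1,2,3,4} → {0,1,3} (no change)
  #13 pop 1: in={0,1,2,3,4} → {1,3} (no change)
  #14 pop 3: in={0,1,2,3,4} → {0,1,2,3,4} (no change)

Fixpoint:
  val[0] = {0,1,2,3,4}
  val[1] = {1,3}
  val[2] = {2,3}
  val[3] = {0,1,2,3,4}
  val[4] = {0,1,2,3,4}
  val[5] = {0,1,3}
  val[6] = {0,4}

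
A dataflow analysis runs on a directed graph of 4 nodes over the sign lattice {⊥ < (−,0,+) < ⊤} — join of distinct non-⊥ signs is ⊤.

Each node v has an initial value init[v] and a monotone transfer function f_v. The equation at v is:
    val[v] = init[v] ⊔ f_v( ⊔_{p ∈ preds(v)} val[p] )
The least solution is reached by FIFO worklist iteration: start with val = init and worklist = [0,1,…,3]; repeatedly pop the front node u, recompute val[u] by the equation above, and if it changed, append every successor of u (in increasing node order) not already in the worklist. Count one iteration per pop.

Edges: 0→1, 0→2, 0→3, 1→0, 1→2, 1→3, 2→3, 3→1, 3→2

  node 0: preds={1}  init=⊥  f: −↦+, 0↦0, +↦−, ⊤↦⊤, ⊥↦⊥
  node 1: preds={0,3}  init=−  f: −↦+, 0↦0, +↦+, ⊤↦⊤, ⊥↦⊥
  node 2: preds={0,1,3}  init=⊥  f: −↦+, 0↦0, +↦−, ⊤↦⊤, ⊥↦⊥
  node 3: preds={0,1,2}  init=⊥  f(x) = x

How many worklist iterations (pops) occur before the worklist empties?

8

Worklist (8 pops):
  #1 pop 0: in=− → + (was ⊥); enqueue []
  #2 pop 1: in=+ → ⊤ (was −); enqueue [0]
  #3 pop 2: in=⊤ → ⊤ (was ⊥); enqueue []
  #4 pop 3: in=⊤ → ⊤ (was ⊥); enqueue [1,2]
  #5 pop 0: in=⊤ → ⊤ (was +); enqueue [3]
  #6 pop 1: in=⊤ → ⊤ (no change)
  #7 pop 2: in=⊤ → ⊤ (no change)
  #8 pop 3: in=⊤ → ⊤ (no change)

Fixpoint:
  val[0] = ⊤
  val[1] = ⊤
  val[2] = ⊤
  val[3] = ⊤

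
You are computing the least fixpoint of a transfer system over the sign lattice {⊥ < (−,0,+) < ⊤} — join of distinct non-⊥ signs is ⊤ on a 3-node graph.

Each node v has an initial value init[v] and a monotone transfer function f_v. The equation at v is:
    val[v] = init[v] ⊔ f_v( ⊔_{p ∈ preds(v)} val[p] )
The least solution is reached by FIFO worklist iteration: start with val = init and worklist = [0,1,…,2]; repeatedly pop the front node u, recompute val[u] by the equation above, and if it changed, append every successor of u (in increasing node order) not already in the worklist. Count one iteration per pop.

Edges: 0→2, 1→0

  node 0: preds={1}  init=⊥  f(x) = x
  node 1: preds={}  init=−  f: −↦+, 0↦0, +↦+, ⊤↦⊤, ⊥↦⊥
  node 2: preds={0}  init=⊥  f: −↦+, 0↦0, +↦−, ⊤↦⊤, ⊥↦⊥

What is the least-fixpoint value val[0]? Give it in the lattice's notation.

−

Trace (3 dequeues):
  [1] u=0 | in − | out − | prev ⊥ | push {}
  [2] u=1 | in ⊥ | out − | ==
  [3] u=2 | in − | out + | prev ⊥ | push {}

Converged values:
  [0] −
  [1] −
  [2] +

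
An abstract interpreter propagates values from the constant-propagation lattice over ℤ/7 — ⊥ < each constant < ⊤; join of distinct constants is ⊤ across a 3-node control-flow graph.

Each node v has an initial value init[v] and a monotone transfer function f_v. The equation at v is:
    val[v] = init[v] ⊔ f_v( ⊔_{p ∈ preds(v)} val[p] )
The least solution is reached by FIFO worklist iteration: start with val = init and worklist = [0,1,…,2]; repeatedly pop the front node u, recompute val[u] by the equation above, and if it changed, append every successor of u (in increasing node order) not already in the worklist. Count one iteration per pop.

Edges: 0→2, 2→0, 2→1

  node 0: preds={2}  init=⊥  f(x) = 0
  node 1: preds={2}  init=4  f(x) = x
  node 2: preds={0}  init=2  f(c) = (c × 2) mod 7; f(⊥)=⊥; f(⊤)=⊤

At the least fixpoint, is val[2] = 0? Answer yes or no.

Iteration log — 5 steps:
  step 1. node 0  ⊔preds=2  new=0  old=⊥  +wl: 
  step 2. node 1  ⊔preds=2  new=⊤  old=4  +wl: 
  step 3. node 2  ⊔preds=0  new=⊤  old=2  +wl: 0,1
  step 4. node 0  ⊔preds=⊤  new=0  stable
  step 5. node 1  ⊔preds=⊤  new=⊤  stable

Least fixpoint reached:
  node 0: 0
  node 1: ⊤
  node 2: ⊤

no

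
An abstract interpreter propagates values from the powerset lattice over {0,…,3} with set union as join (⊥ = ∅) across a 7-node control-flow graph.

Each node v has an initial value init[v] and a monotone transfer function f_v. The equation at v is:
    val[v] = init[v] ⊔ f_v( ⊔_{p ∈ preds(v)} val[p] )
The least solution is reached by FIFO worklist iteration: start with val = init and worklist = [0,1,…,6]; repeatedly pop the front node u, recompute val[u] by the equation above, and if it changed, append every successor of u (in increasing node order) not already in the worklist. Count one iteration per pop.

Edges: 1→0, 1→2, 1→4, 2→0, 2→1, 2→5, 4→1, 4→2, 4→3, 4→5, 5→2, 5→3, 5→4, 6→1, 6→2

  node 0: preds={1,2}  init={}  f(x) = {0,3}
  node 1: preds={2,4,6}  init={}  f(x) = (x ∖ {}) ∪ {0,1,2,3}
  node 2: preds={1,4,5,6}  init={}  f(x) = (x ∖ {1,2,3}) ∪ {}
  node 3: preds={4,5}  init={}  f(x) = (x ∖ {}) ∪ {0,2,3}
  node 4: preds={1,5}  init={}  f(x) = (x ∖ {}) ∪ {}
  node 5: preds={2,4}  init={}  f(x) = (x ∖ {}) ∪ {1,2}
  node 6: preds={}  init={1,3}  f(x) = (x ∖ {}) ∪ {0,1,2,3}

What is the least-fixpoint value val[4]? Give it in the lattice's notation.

Worklist (12 pops):
  #1 pop 0: in={} → {0,3} (was {}); enqueue []
  #2 pop 1: in={1,3} → {0,1,2,3} (was {}); enqueue [0]
  #3 pop 2: in={0,1,2,3} → {0} (was {}); enqueue [1]
  #4 pop 3: in={} → {0,2,3} (was {}); enqueue []
  #5 pop 4: in={0,1,2,3} → {0,1,2,3} (was {}); enqueue [2,3]
  #6 pop 5: in={0,1,2,3} → {0,1,2,3} (was {}); enqueue [4]
  #7 pop 6: in={} → {0,1,2,3} (was {1,3}); enqueue []
  #8 pop 0: in={0,1,2,3} → {0,3} (no change)
  #9 pop 1: in={0,1,2,3} → {0,1,2,3} (no change)
  #10 pop 2: in={0,1,2,3} → {0} (no change)
  #11 pop 3: in={0,1,2,3} → {0,1,2,3} (was {0,2,3}); enqueue []
  #12 pop 4: in={0,1,2,3} → {0,1,2,3} (no change)

Fixpoint:
  val[0] = {0,3}
  val[1] = {0,1,2,3}
  val[2] = {0}
  val[3] = {0,1,2,3}
  val[4] = {0,1,2,3}
  val[5] = {0,1,2,3}
  val[6] = {0,1,2,3}

{0,1,2,3}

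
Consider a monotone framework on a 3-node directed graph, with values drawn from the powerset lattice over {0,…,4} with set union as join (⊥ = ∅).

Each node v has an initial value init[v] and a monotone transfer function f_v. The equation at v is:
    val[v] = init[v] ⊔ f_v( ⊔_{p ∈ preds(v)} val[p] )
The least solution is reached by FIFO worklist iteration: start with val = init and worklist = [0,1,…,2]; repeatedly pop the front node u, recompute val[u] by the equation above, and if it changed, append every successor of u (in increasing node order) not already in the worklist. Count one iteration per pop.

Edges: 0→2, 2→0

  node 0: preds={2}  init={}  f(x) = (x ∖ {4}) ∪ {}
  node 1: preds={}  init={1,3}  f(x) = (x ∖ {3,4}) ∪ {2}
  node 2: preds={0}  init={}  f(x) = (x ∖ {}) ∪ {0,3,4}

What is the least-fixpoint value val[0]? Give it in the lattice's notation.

Iteration log — 5 steps:
  step 1. node 0  ⊔preds={}  new={}  stable
  step 2. node 1  ⊔preds={}  new={1,2,3}  old={1,3}  +wl: 
  step 3. node 2  ⊔preds={}  new={0,3,4}  old={}  +wl: 0
  step 4. node 0  ⊔preds={0,3,4}  new={0,3}  old={}  +wl: 2
  step 5. node 2  ⊔preds={0,3}  new={0,3,4}  stable

Least fixpoint reached:
  node 0: {0,3}
  node 1: {1,2,3}
  node 2: {0,3,4}

{0,3}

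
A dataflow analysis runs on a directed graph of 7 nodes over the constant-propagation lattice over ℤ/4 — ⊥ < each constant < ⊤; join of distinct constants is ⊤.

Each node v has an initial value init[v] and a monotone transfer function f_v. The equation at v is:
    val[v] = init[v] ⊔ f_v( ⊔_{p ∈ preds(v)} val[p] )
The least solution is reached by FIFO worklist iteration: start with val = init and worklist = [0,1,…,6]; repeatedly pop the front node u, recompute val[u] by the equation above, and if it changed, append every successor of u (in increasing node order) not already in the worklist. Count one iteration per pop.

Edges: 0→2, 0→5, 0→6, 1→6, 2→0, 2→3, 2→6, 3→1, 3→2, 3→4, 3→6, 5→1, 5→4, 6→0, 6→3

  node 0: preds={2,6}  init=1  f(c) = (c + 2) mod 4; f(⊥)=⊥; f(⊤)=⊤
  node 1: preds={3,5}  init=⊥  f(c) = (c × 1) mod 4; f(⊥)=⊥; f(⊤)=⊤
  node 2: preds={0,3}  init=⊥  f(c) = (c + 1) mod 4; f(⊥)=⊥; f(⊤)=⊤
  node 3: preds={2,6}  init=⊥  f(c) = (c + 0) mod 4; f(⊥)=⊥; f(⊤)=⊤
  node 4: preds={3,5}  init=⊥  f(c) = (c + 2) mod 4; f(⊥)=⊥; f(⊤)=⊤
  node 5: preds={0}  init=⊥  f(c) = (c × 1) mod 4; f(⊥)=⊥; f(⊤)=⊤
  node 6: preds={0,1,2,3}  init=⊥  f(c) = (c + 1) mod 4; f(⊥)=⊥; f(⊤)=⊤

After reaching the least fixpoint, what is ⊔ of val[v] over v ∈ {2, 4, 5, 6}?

Trace (18 dequeues):
  [1] u=0 | in ⊥ | out 1 | ==
  [2] u=1 | in ⊥ | out ⊥ | ==
  [3] u=2 | in 1 | out 2 | prev ⊥ | push {0}
  [4] u=3 | in 2 | out 2 | prev ⊥ | push {1,2}
  [5] u=4 | in 2 | out 0 | prev ⊥ | push {}
  [6] u=5 | in 1 | out 1 | prev ⊥ | push {4}
  [7] u=6 | in ⊤ | out ⊤ | prev ⊥ | push {3}
  [8] u=0 | in ⊤ | out ⊤ | prev 1 | push {5,6}
  [9] u=1 | in ⊤ | out ⊤ | prev ⊥ | push {}
  [10] u=2 | in ⊤ | out ⊤ | prev 2 | push {0}
  [11] u=4 | in ⊤ | out ⊤ | prev 0 | push {}
  [12] u=3 | in ⊤ | out ⊤ | prev 2 | push {1,2,4}
  [13] u=5 | in ⊤ | out ⊤ | prev 1 | push {}
  [14] u=6 | in ⊤ | out ⊤ | ==
  [15] u=0 | in ⊤ | out ⊤ | ==
  [16] u=1 | in ⊤ | out ⊤ | ==
  [17] u=2 | in ⊤ | out ⊤ | ==
  [18] u=4 | in ⊤ | out ⊤ | ==

Converged values:
  [0] ⊤
  [1] ⊤
  [2] ⊤
  [3] ⊤
  [4] ⊤
  [5] ⊤
  [6] ⊤

⊤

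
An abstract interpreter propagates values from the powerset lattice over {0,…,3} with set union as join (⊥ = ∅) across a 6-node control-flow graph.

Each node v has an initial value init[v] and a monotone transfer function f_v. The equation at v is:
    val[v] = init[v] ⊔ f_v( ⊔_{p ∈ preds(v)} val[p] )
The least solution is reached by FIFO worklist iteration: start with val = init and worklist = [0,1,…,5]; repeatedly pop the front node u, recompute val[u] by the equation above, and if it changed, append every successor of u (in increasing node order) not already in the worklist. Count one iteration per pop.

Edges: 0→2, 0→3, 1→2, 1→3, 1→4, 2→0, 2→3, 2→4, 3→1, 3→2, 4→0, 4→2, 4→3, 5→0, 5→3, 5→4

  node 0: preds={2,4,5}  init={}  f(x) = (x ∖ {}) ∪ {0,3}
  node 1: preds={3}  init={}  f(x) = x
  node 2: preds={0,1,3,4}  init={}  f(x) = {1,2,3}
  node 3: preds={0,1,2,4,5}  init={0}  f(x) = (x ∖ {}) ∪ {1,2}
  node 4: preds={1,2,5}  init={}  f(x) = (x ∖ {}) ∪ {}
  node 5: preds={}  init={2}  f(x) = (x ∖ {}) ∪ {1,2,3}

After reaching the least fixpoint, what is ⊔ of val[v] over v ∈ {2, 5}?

{1,2,3}

Trace (11 dequeues):
  [1] u=0 | in {2} | out {0,2,3} | prev {} | push {}
  [2] u=1 | in {0} | out {0} | prev {} | push {}
  [3] u=2 | in {0,2,3} | out {1,2,3} | prev {} | push {0}
  [4] u=3 | in {0,1,2,3} | out {0,1,2,3} | prev {0} | push {1,2}
  [5] u=4 | in {0,1,2,3} | out {0,1,2,3} | prev {} | push {3}
  [6] u=5 | in {} | out {1,2,3} | prev {2} | push {4}
  [7] u=0 | in {0,1,2,3} | out {0,1,2,3} | prev {0,2,3} | push {}
  [8] u=1 | in {0,1,2,3} | out {0,1,2,3} | prev {0} | push {}
  [9] u=2 | in {0,1,2,3} | out {1,2,3} | ==
  [10] u=3 | in {0,1,2,3} | out {0,1,2,3} | ==
  [11] u=4 | in {0,1,2,3} | out {0,1,2,3} | ==

Converged values:
  [0] {0,1,2,3}
  [1] {0,1,2,3}
  [2] {1,2,3}
  [3] {0,1,2,3}
  [4] {0,1,2,3}
  [5] {1,2,3}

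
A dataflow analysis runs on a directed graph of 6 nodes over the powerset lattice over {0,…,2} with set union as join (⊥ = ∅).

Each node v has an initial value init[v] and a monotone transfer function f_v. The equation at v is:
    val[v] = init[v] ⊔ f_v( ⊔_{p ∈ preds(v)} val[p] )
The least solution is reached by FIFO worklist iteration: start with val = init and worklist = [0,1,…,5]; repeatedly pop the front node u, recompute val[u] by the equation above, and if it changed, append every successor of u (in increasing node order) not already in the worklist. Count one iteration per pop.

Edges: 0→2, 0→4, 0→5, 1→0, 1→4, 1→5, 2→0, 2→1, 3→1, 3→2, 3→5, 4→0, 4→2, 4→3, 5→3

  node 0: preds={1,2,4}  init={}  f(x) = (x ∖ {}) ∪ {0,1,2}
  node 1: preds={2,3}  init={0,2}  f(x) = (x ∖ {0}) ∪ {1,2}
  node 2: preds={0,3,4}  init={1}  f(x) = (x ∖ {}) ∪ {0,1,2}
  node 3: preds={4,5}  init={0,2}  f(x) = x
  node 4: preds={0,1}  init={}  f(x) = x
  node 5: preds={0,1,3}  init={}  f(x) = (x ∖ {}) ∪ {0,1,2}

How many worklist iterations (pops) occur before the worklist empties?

13

Trace (13 dequeues):
  [1] u=0 | in {0,1,2} | out {0,1,2} | prev {} | push {}
  [2] u=1 | in {0,1,2} | out {0,1,2} | prev {0,2} | push {0}
  [3] u=2 | in {0,1,2} | out {0,1,2} | prev {1} | push {1}
  [4] u=3 | in {} | out {0,2} | ==
  [5] u=4 | in {0,1,2} | out {0,1,2} | prev {} | push {2,3}
  [6] u=5 | in {0,1,2} | out {0,1,2} | prev {} | push {}
  [7] u=0 | in {0,1,2} | out {0,1,2} | ==
  [8] u=1 | in {0,1,2} | out {0,1,2} | ==
  [9] u=2 | in {0,1,2} | out {0,1,2} | ==
  [10] u=3 | in {0,1,2} | out {0,1,2} | prev {0,2} | push {1,2,5}
  [11] u=1 | in {0,1,2} | out {0,1,2} | ==
  [12] u=2 | in {0,1,2} | out {0,1,2} | ==
  [13] u=5 | in {0,1,2} | out {0,1,2} | ==

Converged values:
  [0] {0,1,2}
  [1] {0,1,2}
  [2] {0,1,2}
  [3] {0,1,2}
  [4] {0,1,2}
  [5] {0,1,2}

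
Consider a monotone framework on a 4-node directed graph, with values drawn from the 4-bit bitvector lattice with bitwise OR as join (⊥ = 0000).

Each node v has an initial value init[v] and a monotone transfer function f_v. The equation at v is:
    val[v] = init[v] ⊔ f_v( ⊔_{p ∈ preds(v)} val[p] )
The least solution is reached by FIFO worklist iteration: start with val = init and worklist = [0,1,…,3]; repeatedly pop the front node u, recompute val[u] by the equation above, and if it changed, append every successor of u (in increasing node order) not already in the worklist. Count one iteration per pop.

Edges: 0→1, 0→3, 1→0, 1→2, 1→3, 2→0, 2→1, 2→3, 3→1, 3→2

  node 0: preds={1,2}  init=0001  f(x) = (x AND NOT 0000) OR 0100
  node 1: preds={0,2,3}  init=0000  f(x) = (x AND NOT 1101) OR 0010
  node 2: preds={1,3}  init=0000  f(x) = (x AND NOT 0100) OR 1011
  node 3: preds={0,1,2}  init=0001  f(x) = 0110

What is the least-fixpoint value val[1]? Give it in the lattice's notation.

Worklist (8 pops):
  #1 pop 0: in=0000 → 0101 (was 0001); enqueue []
  #2 pop 1: in=0101 → 0010 (was 0000); enqueue [0]
  #3 pop 2: in=0011 → 1011 (was 0000); enqueue [1]
  #4 pop 3: in=1111 → 0111 (was 0001); enqueue [2]
  #5 pop 0: in=1011 → 1111 (was 0101); enqueue [3]
  #6 pop 1: in=1111 → 0010 (no change)
  #7 pop 2: in=0111 → 1011 (no change)
  #8 pop 3: in=1111 → 0111 (no change)

Fixpoint:
  val[0] = 1111
  val[1] = 0010
  val[2] = 1011
  val[3] = 0111

0010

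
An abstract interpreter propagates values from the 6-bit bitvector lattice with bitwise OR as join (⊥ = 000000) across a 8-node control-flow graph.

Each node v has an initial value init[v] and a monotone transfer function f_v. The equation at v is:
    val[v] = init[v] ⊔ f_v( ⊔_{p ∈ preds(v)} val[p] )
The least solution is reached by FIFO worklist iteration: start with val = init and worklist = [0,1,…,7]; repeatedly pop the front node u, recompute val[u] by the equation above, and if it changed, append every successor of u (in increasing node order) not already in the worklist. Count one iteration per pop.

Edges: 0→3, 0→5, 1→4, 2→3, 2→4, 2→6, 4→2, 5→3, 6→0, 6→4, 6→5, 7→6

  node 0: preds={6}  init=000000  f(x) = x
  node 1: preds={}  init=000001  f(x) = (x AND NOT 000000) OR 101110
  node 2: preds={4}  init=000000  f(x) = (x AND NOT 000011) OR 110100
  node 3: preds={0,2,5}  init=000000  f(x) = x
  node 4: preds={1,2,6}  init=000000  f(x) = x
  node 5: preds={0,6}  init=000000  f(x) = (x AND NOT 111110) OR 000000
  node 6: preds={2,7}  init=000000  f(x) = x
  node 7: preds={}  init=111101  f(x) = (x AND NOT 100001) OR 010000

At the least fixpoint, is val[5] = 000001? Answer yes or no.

yes

Worklist (14 pops):
  #1 pop 0: in=000000 → 000000 (no change)
  #2 pop 1: in=000000 → 101111 (was 000001); enqueue []
  #3 pop 2: in=000000 → 110100 (was 000000); enqueue []
  #4 pop 3: in=110100 → 110100 (was 000000); enqueue []
  #5 pop 4: in=111111 → 111111 (was 000000); enqueue [2]
  #6 pop 5: in=000000 → 000000 (no change)
  #7 pop 6: in=111101 → 111101 (was 000000); enqueue [0,4,5]
  #8 pop 7: in=000000 → 111101 (no change)
  #9 pop 2: in=111111 → 111100 (was 110100); enqueue [3,6]
  #10 pop 0: in=111101 → 111101 (was 000000); enqueue []
  #11 pop 4: in=111111 → 111111 (no change)
  #12 pop 5: in=111101 → 000001 (was 000000); enqueue []
  #13 pop 3: in=111101 → 111101 (was 110100); enqueue []
  #14 pop 6: in=111101 → 111101 (no change)

Fixpoint:
  val[0] = 111101
  val[1] = 101111
  val[2] = 111100
  val[3] = 111101
  val[4] = 111111
  val[5] = 000001
  val[6] = 111101
  val[7] = 111101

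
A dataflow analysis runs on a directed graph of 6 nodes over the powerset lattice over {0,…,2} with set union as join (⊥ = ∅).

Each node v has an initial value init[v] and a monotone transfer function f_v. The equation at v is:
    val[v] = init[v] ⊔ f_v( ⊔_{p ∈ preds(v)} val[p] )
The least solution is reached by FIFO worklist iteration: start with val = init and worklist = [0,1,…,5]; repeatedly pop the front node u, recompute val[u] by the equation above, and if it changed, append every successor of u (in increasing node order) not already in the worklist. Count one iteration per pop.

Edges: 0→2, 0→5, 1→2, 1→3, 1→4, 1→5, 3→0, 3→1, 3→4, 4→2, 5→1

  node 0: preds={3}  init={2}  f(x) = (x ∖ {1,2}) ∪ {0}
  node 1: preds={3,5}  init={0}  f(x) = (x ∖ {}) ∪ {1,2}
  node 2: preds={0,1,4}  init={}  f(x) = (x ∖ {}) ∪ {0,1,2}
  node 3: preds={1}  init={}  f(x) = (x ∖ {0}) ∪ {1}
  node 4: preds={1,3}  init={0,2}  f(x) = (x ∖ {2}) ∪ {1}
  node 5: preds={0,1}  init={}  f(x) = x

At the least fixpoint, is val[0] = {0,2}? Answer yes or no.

Worklist (9 pops):
  #1 pop 0: in={} → {0,2} (was {2}); enqueue []
  #2 pop 1: in={} → {0,1,2} (was {0}); enqueue []
  #3 pop 2: in={0,1,2} → {0,1,2} (was {}); enqueue []
  #4 pop 3: in={0,1,2} → {1,2} (was {}); enqueue [0,1]
  #5 pop 4: in={0,1,2} → {0,1,2} (was {0,2}); enqueue [2]
  #6 pop 5: in={0,1,2} → {0,1,2} (was {}); enqueue []
  #7 pop 0: in={1,2} → {0,2} (no change)
  #8 pop 1: in={0,1,2} → {0,1,2} (no change)
  #9 pop 2: in={0,1,2} → {0,1,2} (no change)

Fixpoint:
  val[0] = {0,2}
  val[1] = {0,1,2}
  val[2] = {0,1,2}
  val[3] = {1,2}
  val[4] = {0,1,2}
  val[5] = {0,1,2}

yes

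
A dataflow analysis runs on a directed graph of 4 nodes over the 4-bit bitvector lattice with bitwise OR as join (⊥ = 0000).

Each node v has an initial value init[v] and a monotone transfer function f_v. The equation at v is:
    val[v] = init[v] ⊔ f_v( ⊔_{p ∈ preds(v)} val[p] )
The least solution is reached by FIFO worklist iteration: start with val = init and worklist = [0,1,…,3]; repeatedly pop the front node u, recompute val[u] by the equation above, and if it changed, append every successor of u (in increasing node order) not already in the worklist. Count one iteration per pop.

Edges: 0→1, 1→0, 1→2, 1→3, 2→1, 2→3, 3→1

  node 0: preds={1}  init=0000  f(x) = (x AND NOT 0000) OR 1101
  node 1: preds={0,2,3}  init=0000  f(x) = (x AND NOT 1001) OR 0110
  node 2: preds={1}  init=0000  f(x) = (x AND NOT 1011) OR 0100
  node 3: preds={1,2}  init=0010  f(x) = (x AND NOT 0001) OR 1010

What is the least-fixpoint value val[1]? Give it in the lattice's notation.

0110

Worklist (6 pops):
  #1 pop 0: in=0000 → 1101 (was 0000); enqueue []
  #2 pop 1: in=1111 → 0110 (was 0000); enqueue [0]
  #3 pop 2: in=0110 → 0100 (was 0000); enqueue [1]
  #4 pop 3: in=0110 → 1110 (was 0010); enqueue []
  #5 pop 0: in=0110 → 1111 (was 1101); enqueue []
  #6 pop 1: in=1111 → 0110 (no change)

Fixpoint:
  val[0] = 1111
  val[1] = 0110
  val[2] = 0100
  val[3] = 1110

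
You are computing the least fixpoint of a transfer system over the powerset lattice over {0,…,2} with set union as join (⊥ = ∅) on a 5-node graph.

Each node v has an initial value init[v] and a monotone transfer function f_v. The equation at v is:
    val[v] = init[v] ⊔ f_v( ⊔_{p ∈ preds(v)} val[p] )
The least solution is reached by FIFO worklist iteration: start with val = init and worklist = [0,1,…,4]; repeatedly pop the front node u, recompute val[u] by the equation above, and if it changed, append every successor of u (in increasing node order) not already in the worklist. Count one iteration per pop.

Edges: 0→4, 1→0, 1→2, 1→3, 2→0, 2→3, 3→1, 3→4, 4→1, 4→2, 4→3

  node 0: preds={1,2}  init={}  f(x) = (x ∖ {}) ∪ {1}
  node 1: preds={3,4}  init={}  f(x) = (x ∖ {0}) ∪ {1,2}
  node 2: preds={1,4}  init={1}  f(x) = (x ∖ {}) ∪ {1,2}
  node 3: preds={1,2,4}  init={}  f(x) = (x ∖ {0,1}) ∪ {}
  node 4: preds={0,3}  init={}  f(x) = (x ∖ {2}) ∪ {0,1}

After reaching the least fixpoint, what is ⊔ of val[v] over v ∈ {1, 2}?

Trace (12 dequeues):
  [1] u=0 | in {1} | out {1} | prev {} | push {}
  [2] u=1 | in {} | out {1,2} | prev {} | push {0}
  [3] u=2 | in {1,2} | out {1,2} | prev {1} | push {}
  [4] u=3 | in {1,2} | out {2} | prev {} | push {1}
  [5] u=4 | in {1,2} | out {0,1} | prev {} | push {2,3}
  [6] u=0 | in {1,2} | out {1,2} | prev {1} | push {4}
  [7] u=1 | in {0,1,2} | out {1,2} | ==
  [8] u=2 | in {0,1,2} | out {0,1,2} | prev {1,2} | push {0}
  [9] u=3 | in {0,1,2} | out {2} | ==
  [10] u=4 | in {1,2} | out {0,1} | ==
  [11] u=0 | in {0,1,2} | out {0,1,2} | prev {1,2} | push {4}
  [12] u=4 | in {0,1,2} | out {0,1} | ==

Converged values:
  [0] {0,1,2}
  [1] {1,2}
  [2] {0,1,2}
  [3] {2}
  [4] {0,1}

{0,1,2}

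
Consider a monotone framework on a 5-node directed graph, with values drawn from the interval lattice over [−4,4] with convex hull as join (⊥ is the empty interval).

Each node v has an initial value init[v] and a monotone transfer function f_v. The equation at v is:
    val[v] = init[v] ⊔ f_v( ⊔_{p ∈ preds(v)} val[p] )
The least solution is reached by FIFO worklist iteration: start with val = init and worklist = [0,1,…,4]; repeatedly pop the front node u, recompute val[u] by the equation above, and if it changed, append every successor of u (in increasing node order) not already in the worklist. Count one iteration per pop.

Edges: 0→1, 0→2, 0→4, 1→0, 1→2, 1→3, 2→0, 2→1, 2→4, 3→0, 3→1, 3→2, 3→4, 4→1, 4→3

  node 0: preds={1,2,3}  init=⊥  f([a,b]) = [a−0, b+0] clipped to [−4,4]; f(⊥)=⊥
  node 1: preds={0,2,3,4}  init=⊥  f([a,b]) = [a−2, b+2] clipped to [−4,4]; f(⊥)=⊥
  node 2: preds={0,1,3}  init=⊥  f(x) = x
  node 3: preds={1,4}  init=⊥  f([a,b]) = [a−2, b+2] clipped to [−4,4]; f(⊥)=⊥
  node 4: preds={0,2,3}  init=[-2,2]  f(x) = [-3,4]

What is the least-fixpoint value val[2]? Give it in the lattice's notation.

Trace (10 dequeues):
  [1] u=0 | in ⊥ | out ⊥ | ==
  [2] u=1 | in [-2,2] | out [-4,4] | prev ⊥ | push {0}
  [3] u=2 | in [-4,4] | out [-4,4] | prev ⊥ | push {1}
  [4] u=3 | in [-4,4] | out [-4,4] | prev ⊥ | push {2}
  [5] u=4 | in [-4,4] | out [-3,4] | prev [-2,2] | push {3}
  [6] u=0 | in [-4,4] | out [-4,4] | prev ⊥ | push {4}
  [7] u=1 | in [-4,4] | out [-4,4] | ==
  [8] u=2 | in [-4,4] | out [-4,4] | ==
  [9] u=3 | in [-4,4] | out [-4,4] | ==
  [10] u=4 | in [-4,4] | out [-3,4] | ==

Converged values:
  [0] [-4,4]
  [1] [-4,4]
  [2] [-4,4]
  [3] [-4,4]
  [4] [-3,4]

[-4,4]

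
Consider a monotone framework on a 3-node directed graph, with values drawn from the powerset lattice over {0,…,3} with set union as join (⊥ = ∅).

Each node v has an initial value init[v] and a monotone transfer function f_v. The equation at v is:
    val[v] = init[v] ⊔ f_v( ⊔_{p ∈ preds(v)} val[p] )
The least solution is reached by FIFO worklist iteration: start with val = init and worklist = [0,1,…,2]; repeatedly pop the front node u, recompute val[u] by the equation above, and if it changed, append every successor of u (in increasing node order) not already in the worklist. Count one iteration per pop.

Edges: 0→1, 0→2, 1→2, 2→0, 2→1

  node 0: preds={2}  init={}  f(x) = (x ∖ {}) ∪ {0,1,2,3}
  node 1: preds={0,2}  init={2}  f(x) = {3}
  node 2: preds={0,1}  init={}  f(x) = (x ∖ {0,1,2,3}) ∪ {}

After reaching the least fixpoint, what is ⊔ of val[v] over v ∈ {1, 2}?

{2,3}

Iteration log — 3 steps:
  step 1. node 0  ⊔preds={}  new={0,1,2,3}  old={}  +wl: 
  step 2. node 1  ⊔preds={0,1,2,3}  new={2,3}  old={2}  +wl: 
  step 3. node 2  ⊔preds={0,1,2,3}  new={}  stable

Least fixpoint reached:
  node 0: {0,1,2,3}
  node 1: {2,3}
  node 2: {}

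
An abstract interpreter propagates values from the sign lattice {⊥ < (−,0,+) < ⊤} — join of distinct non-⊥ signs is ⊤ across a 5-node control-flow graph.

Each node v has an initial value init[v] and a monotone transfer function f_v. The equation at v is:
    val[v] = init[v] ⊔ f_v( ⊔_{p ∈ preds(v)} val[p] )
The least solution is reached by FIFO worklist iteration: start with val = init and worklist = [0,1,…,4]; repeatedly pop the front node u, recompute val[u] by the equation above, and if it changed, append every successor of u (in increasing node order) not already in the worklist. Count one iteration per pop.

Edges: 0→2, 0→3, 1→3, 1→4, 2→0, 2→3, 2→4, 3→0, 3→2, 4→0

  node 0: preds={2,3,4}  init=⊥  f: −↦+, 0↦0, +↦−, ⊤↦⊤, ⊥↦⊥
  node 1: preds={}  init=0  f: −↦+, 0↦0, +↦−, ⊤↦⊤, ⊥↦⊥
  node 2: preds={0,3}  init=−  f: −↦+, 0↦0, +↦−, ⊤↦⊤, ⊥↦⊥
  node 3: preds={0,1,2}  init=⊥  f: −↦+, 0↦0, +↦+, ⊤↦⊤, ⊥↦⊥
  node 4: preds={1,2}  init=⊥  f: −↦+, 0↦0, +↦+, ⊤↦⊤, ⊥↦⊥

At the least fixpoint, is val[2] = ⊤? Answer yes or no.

Worklist (10 pops):
  #1 pop 0: in=− → + (was ⊥); enqueue []
  #2 pop 1: in=⊥ → 0 (no change)
  #3 pop 2: in=+ → − (no change)
  #4 pop 3: in=⊤ → ⊤ (was ⊥); enqueue [0,2]
  #5 pop 4: in=⊤ → ⊤ (was ⊥); enqueue []
  #6 pop 0: in=⊤ → ⊤ (was +); enqueue [3]
  #7 pop 2: in=⊤ → ⊤ (was −); enqueue [0,4]
  #8 pop 3: in=⊤ → ⊤ (no change)
  #9 pop 0: in=⊤ → ⊤ (no change)
  #10 pop 4: in=⊤ → ⊤ (no change)

Fixpoint:
  val[0] = ⊤
  val[1] = 0
  val[2] = ⊤
  val[3] = ⊤
  val[4] = ⊤

yes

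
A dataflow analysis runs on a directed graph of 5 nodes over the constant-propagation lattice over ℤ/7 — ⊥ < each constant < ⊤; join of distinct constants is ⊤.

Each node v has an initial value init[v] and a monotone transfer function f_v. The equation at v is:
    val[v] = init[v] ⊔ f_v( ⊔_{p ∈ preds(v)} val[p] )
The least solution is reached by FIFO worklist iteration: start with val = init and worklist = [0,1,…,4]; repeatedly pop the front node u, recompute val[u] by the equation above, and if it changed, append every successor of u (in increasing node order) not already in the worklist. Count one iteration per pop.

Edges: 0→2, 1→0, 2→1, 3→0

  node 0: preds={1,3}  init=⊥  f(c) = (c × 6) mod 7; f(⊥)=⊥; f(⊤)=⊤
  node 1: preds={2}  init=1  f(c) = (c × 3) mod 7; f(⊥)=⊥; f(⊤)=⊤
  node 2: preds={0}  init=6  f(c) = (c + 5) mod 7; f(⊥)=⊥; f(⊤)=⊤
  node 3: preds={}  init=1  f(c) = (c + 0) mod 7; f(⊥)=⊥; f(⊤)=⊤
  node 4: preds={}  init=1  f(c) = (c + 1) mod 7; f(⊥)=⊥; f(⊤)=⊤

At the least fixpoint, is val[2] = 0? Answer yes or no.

Worklist (8 pops):
  #1 pop 0: in=1 → 6 (was ⊥); enqueue []
  #2 pop 1: in=6 → ⊤ (was 1); enqueue [0]
  #3 pop 2: in=6 → ⊤ (was 6); enqueue [1]
  #4 pop 3: in=⊥ → 1 (no change)
  #5 pop 4: in=⊥ → 1 (no change)
  #6 pop 0: in=⊤ → ⊤ (was 6); enqueue [2]
  #7 pop 1: in=⊤ → ⊤ (no change)
  #8 pop 2: in=⊤ → ⊤ (no change)

Fixpoint:
  val[0] = ⊤
  val[1] = ⊤
  val[2] = ⊤
  val[3] = 1
  val[4] = 1

no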